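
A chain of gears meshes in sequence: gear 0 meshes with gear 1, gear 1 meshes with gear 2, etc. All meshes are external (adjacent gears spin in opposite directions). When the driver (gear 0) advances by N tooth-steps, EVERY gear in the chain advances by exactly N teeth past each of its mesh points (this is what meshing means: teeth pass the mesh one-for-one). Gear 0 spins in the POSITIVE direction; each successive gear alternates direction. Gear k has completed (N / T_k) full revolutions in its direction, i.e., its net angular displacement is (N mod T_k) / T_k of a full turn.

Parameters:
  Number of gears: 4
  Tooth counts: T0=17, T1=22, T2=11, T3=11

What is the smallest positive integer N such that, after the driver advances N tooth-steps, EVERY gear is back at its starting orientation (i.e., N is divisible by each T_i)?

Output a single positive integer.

Answer: 374

Derivation:
Gear k returns to start when N is a multiple of T_k.
All gears at start simultaneously when N is a common multiple of [17, 22, 11, 11]; the smallest such N is lcm(17, 22, 11, 11).
Start: lcm = T0 = 17
Fold in T1=22: gcd(17, 22) = 1; lcm(17, 22) = 17 * 22 / 1 = 374 / 1 = 374
Fold in T2=11: gcd(374, 11) = 11; lcm(374, 11) = 374 * 11 / 11 = 4114 / 11 = 374
Fold in T3=11: gcd(374, 11) = 11; lcm(374, 11) = 374 * 11 / 11 = 4114 / 11 = 374
Full cycle length = 374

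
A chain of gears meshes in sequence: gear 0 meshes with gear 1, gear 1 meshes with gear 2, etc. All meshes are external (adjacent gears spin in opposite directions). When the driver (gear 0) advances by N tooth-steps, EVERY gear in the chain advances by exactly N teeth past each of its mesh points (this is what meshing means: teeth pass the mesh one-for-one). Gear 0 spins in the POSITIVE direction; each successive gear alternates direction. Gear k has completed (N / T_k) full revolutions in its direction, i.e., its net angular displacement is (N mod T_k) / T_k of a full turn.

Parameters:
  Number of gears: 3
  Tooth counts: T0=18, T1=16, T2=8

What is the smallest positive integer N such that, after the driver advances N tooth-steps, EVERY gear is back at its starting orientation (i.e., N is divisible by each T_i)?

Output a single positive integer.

Gear k returns to start when N is a multiple of T_k.
All gears at start simultaneously when N is a common multiple of [18, 16, 8]; the smallest such N is lcm(18, 16, 8).
Start: lcm = T0 = 18
Fold in T1=16: gcd(18, 16) = 2; lcm(18, 16) = 18 * 16 / 2 = 288 / 2 = 144
Fold in T2=8: gcd(144, 8) = 8; lcm(144, 8) = 144 * 8 / 8 = 1152 / 8 = 144
Full cycle length = 144

Answer: 144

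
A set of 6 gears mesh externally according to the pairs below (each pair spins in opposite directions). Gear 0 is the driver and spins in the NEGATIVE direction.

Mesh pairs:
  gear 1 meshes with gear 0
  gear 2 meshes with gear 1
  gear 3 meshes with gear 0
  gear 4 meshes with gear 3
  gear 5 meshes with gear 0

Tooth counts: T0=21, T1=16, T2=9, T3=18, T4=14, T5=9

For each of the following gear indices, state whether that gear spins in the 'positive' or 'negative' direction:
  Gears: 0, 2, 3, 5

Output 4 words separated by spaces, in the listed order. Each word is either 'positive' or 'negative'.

Gear 0 (driver): negative (depth 0)
  gear 1: meshes with gear 0 -> depth 1 -> positive (opposite of gear 0)
  gear 2: meshes with gear 1 -> depth 2 -> negative (opposite of gear 1)
  gear 3: meshes with gear 0 -> depth 1 -> positive (opposite of gear 0)
  gear 4: meshes with gear 3 -> depth 2 -> negative (opposite of gear 3)
  gear 5: meshes with gear 0 -> depth 1 -> positive (opposite of gear 0)
Queried indices 0, 2, 3, 5 -> negative, negative, positive, positive

Answer: negative negative positive positive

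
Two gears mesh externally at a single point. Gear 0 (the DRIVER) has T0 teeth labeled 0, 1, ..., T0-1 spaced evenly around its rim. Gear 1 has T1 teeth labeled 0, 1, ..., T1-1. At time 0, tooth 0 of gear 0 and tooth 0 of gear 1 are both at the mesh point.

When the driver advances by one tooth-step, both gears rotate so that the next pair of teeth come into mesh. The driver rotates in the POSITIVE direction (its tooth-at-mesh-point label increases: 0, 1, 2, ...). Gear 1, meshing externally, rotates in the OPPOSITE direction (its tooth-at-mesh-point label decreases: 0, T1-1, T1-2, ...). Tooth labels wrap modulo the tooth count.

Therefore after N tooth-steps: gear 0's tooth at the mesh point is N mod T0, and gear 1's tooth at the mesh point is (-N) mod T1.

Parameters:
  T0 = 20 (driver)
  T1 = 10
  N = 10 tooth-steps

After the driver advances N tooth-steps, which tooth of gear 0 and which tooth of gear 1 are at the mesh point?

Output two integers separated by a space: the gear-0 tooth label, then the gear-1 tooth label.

Answer: 10 0

Derivation:
Gear 0 (driver, T0=20): tooth at mesh = N mod T0
  10 = 0 * 20 + 10, so 10 mod 20 = 10
  gear 0 tooth = 10
Gear 1 (driven, T1=10): tooth at mesh = (-N) mod T1
  10 = 1 * 10 + 0, so 10 mod 10 = 0
  (-10) mod 10 = 0
Mesh after 10 steps: gear-0 tooth 10 meets gear-1 tooth 0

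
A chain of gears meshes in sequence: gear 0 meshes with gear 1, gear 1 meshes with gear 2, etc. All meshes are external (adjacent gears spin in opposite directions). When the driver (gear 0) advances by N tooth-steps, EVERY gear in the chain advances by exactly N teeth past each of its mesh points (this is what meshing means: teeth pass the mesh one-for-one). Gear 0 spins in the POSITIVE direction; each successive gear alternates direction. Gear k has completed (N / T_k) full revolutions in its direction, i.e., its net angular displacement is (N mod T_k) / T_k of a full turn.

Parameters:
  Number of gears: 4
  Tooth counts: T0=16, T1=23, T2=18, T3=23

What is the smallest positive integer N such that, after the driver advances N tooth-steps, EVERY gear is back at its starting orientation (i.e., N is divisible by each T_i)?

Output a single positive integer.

Answer: 3312

Derivation:
Gear k returns to start when N is a multiple of T_k.
All gears at start simultaneously when N is a common multiple of [16, 23, 18, 23]; the smallest such N is lcm(16, 23, 18, 23).
Start: lcm = T0 = 16
Fold in T1=23: gcd(16, 23) = 1; lcm(16, 23) = 16 * 23 / 1 = 368 / 1 = 368
Fold in T2=18: gcd(368, 18) = 2; lcm(368, 18) = 368 * 18 / 2 = 6624 / 2 = 3312
Fold in T3=23: gcd(3312, 23) = 23; lcm(3312, 23) = 3312 * 23 / 23 = 76176 / 23 = 3312
Full cycle length = 3312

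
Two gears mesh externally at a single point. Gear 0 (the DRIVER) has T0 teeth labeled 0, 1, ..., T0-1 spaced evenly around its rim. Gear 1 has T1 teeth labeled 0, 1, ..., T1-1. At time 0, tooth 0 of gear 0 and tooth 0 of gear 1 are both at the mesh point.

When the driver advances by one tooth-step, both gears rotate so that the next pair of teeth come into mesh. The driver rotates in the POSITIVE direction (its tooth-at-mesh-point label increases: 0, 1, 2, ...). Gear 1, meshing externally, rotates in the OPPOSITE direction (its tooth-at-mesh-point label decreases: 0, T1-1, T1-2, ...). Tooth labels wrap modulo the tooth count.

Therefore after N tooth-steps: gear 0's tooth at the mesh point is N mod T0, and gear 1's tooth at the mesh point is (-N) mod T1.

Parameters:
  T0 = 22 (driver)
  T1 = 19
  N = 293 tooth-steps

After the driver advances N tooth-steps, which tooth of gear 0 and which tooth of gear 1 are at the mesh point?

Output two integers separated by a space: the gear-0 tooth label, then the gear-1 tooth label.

Answer: 7 11

Derivation:
Gear 0 (driver, T0=22): tooth at mesh = N mod T0
  293 = 13 * 22 + 7, so 293 mod 22 = 7
  gear 0 tooth = 7
Gear 1 (driven, T1=19): tooth at mesh = (-N) mod T1
  293 = 15 * 19 + 8, so 293 mod 19 = 8
  (-293) mod 19 = (-8) mod 19 = 19 - 8 = 11
Mesh after 293 steps: gear-0 tooth 7 meets gear-1 tooth 11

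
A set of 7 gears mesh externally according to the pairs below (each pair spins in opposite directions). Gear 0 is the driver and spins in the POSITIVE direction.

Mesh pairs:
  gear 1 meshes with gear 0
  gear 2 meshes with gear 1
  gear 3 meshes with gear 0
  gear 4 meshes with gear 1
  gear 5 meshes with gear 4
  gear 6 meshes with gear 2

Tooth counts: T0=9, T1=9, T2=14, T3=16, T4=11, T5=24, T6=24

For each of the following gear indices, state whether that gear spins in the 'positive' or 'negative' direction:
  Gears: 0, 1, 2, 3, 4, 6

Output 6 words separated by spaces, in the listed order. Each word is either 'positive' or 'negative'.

Gear 0 (driver): positive (depth 0)
  gear 1: meshes with gear 0 -> depth 1 -> negative (opposite of gear 0)
  gear 2: meshes with gear 1 -> depth 2 -> positive (opposite of gear 1)
  gear 3: meshes with gear 0 -> depth 1 -> negative (opposite of gear 0)
  gear 4: meshes with gear 1 -> depth 2 -> positive (opposite of gear 1)
  gear 5: meshes with gear 4 -> depth 3 -> negative (opposite of gear 4)
  gear 6: meshes with gear 2 -> depth 3 -> negative (opposite of gear 2)
Queried indices 0, 1, 2, 3, 4, 6 -> positive, negative, positive, negative, positive, negative

Answer: positive negative positive negative positive negative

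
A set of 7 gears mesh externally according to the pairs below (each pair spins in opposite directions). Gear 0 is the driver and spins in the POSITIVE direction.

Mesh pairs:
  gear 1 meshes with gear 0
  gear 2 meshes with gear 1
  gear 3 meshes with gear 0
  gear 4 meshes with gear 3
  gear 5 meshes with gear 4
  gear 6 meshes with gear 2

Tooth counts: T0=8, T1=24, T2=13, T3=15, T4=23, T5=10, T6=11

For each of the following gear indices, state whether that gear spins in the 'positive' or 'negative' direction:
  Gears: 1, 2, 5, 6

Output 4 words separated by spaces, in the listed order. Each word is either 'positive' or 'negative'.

Gear 0 (driver): positive (depth 0)
  gear 1: meshes with gear 0 -> depth 1 -> negative (opposite of gear 0)
  gear 2: meshes with gear 1 -> depth 2 -> positive (opposite of gear 1)
  gear 3: meshes with gear 0 -> depth 1 -> negative (opposite of gear 0)
  gear 4: meshes with gear 3 -> depth 2 -> positive (opposite of gear 3)
  gear 5: meshes with gear 4 -> depth 3 -> negative (opposite of gear 4)
  gear 6: meshes with gear 2 -> depth 3 -> negative (opposite of gear 2)
Queried indices 1, 2, 5, 6 -> negative, positive, negative, negative

Answer: negative positive negative negative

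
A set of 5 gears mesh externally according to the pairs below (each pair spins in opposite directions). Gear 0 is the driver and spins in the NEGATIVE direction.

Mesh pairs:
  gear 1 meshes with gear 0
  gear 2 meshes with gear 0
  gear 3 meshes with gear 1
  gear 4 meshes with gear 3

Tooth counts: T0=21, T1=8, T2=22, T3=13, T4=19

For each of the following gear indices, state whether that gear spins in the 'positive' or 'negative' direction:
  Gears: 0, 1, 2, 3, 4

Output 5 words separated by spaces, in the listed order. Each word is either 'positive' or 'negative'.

Gear 0 (driver): negative (depth 0)
  gear 1: meshes with gear 0 -> depth 1 -> positive (opposite of gear 0)
  gear 2: meshes with gear 0 -> depth 1 -> positive (opposite of gear 0)
  gear 3: meshes with gear 1 -> depth 2 -> negative (opposite of gear 1)
  gear 4: meshes with gear 3 -> depth 3 -> positive (opposite of gear 3)
Queried indices 0, 1, 2, 3, 4 -> negative, positive, positive, negative, positive

Answer: negative positive positive negative positive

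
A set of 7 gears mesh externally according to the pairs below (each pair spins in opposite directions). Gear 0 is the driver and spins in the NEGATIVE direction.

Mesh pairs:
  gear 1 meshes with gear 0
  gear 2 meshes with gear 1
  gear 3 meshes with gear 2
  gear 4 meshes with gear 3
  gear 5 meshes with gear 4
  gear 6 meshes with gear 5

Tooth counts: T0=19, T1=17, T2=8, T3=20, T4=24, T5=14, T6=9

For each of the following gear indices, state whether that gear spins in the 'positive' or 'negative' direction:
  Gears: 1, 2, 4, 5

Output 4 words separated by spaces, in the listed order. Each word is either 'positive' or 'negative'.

Answer: positive negative negative positive

Derivation:
Gear 0 (driver): negative (depth 0)
  gear 1: meshes with gear 0 -> depth 1 -> positive (opposite of gear 0)
  gear 2: meshes with gear 1 -> depth 2 -> negative (opposite of gear 1)
  gear 3: meshes with gear 2 -> depth 3 -> positive (opposite of gear 2)
  gear 4: meshes with gear 3 -> depth 4 -> negative (opposite of gear 3)
  gear 5: meshes with gear 4 -> depth 5 -> positive (opposite of gear 4)
  gear 6: meshes with gear 5 -> depth 6 -> negative (opposite of gear 5)
Queried indices 1, 2, 4, 5 -> positive, negative, negative, positive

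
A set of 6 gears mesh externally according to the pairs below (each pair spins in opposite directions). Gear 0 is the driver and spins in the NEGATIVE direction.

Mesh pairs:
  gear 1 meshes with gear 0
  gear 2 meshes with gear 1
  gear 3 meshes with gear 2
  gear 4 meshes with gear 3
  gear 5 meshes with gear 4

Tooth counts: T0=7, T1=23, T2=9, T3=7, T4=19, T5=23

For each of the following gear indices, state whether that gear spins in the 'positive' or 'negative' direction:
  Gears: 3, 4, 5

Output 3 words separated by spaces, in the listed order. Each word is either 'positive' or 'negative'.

Answer: positive negative positive

Derivation:
Gear 0 (driver): negative (depth 0)
  gear 1: meshes with gear 0 -> depth 1 -> positive (opposite of gear 0)
  gear 2: meshes with gear 1 -> depth 2 -> negative (opposite of gear 1)
  gear 3: meshes with gear 2 -> depth 3 -> positive (opposite of gear 2)
  gear 4: meshes with gear 3 -> depth 4 -> negative (opposite of gear 3)
  gear 5: meshes with gear 4 -> depth 5 -> positive (opposite of gear 4)
Queried indices 3, 4, 5 -> positive, negative, positive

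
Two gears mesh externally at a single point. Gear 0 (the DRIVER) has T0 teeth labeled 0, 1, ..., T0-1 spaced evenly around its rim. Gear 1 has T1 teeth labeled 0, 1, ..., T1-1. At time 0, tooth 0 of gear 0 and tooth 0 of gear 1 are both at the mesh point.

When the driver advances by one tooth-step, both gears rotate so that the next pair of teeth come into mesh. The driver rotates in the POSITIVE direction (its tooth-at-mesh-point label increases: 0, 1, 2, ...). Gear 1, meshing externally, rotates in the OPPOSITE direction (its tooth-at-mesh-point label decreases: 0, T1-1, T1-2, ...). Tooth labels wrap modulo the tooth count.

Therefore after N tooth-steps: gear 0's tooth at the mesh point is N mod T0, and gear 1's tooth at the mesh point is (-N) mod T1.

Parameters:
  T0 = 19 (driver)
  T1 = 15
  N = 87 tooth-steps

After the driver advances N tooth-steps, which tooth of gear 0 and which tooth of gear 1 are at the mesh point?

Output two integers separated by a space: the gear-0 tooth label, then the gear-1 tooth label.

Answer: 11 3

Derivation:
Gear 0 (driver, T0=19): tooth at mesh = N mod T0
  87 = 4 * 19 + 11, so 87 mod 19 = 11
  gear 0 tooth = 11
Gear 1 (driven, T1=15): tooth at mesh = (-N) mod T1
  87 = 5 * 15 + 12, so 87 mod 15 = 12
  (-87) mod 15 = (-12) mod 15 = 15 - 12 = 3
Mesh after 87 steps: gear-0 tooth 11 meets gear-1 tooth 3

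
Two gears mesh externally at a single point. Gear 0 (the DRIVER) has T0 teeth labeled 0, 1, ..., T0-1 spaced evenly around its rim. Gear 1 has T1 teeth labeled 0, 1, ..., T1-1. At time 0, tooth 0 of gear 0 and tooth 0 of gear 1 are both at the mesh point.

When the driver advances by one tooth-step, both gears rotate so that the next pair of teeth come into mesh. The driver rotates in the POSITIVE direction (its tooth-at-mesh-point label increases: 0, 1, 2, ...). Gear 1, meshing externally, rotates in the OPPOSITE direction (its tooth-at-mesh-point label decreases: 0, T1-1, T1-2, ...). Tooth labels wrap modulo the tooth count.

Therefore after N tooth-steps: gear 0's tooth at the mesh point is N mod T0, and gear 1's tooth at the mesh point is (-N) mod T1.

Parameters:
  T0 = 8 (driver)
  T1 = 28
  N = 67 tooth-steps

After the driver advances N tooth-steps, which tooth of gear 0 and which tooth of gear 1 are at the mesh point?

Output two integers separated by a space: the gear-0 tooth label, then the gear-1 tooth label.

Answer: 3 17

Derivation:
Gear 0 (driver, T0=8): tooth at mesh = N mod T0
  67 = 8 * 8 + 3, so 67 mod 8 = 3
  gear 0 tooth = 3
Gear 1 (driven, T1=28): tooth at mesh = (-N) mod T1
  67 = 2 * 28 + 11, so 67 mod 28 = 11
  (-67) mod 28 = (-11) mod 28 = 28 - 11 = 17
Mesh after 67 steps: gear-0 tooth 3 meets gear-1 tooth 17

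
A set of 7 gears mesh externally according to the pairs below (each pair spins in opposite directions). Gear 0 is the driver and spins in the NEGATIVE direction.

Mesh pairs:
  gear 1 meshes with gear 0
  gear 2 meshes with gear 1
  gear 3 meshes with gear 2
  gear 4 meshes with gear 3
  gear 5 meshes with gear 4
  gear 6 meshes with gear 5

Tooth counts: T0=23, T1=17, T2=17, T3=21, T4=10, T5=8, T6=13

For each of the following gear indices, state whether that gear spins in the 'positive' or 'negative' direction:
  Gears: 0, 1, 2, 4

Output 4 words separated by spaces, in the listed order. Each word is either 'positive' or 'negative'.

Gear 0 (driver): negative (depth 0)
  gear 1: meshes with gear 0 -> depth 1 -> positive (opposite of gear 0)
  gear 2: meshes with gear 1 -> depth 2 -> negative (opposite of gear 1)
  gear 3: meshes with gear 2 -> depth 3 -> positive (opposite of gear 2)
  gear 4: meshes with gear 3 -> depth 4 -> negative (opposite of gear 3)
  gear 5: meshes with gear 4 -> depth 5 -> positive (opposite of gear 4)
  gear 6: meshes with gear 5 -> depth 6 -> negative (opposite of gear 5)
Queried indices 0, 1, 2, 4 -> negative, positive, negative, negative

Answer: negative positive negative negative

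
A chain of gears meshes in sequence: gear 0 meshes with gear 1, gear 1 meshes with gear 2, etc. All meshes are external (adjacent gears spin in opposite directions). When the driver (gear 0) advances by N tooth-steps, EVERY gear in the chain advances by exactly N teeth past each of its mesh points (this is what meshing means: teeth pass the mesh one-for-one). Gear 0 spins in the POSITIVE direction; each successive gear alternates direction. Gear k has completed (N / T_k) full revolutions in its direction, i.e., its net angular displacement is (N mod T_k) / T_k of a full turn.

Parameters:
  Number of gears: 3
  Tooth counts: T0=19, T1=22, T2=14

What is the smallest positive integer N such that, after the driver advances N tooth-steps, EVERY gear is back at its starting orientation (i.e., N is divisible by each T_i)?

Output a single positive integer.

Answer: 2926

Derivation:
Gear k returns to start when N is a multiple of T_k.
All gears at start simultaneously when N is a common multiple of [19, 22, 14]; the smallest such N is lcm(19, 22, 14).
Start: lcm = T0 = 19
Fold in T1=22: gcd(19, 22) = 1; lcm(19, 22) = 19 * 22 / 1 = 418 / 1 = 418
Fold in T2=14: gcd(418, 14) = 2; lcm(418, 14) = 418 * 14 / 2 = 5852 / 2 = 2926
Full cycle length = 2926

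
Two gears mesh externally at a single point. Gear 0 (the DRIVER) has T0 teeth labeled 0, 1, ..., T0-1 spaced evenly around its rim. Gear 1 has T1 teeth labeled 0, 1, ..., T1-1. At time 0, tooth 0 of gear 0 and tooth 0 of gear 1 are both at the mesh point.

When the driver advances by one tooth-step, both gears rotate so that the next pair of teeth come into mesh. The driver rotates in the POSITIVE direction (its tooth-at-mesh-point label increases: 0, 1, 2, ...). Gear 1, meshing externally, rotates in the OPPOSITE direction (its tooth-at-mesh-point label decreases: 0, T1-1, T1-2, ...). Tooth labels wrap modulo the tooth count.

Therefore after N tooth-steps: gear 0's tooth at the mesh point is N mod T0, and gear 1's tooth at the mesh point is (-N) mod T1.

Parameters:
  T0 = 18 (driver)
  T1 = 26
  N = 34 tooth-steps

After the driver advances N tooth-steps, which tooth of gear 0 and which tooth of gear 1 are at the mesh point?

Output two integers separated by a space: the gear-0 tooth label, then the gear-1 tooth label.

Gear 0 (driver, T0=18): tooth at mesh = N mod T0
  34 = 1 * 18 + 16, so 34 mod 18 = 16
  gear 0 tooth = 16
Gear 1 (driven, T1=26): tooth at mesh = (-N) mod T1
  34 = 1 * 26 + 8, so 34 mod 26 = 8
  (-34) mod 26 = (-8) mod 26 = 26 - 8 = 18
Mesh after 34 steps: gear-0 tooth 16 meets gear-1 tooth 18

Answer: 16 18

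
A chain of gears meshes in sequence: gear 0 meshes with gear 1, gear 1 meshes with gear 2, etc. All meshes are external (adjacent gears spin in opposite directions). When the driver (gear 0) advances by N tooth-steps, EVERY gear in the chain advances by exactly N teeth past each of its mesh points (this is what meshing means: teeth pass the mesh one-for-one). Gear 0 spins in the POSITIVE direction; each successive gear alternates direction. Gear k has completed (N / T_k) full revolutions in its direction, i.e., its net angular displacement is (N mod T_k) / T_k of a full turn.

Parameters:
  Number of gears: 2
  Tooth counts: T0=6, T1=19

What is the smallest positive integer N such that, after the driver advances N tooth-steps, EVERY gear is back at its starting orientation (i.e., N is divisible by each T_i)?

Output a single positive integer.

Answer: 114

Derivation:
Gear k returns to start when N is a multiple of T_k.
All gears at start simultaneously when N is a common multiple of [6, 19]; the smallest such N is lcm(6, 19).
Start: lcm = T0 = 6
Fold in T1=19: gcd(6, 19) = 1; lcm(6, 19) = 6 * 19 / 1 = 114 / 1 = 114
Full cycle length = 114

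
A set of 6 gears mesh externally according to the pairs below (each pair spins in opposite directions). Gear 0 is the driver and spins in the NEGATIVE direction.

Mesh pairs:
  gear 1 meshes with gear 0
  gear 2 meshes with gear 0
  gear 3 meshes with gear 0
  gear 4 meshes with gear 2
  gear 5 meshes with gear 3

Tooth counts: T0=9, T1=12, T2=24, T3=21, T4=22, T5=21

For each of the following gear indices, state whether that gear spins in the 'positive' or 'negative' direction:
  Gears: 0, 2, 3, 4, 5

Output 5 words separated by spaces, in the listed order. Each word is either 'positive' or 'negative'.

Answer: negative positive positive negative negative

Derivation:
Gear 0 (driver): negative (depth 0)
  gear 1: meshes with gear 0 -> depth 1 -> positive (opposite of gear 0)
  gear 2: meshes with gear 0 -> depth 1 -> positive (opposite of gear 0)
  gear 3: meshes with gear 0 -> depth 1 -> positive (opposite of gear 0)
  gear 4: meshes with gear 2 -> depth 2 -> negative (opposite of gear 2)
  gear 5: meshes with gear 3 -> depth 2 -> negative (opposite of gear 3)
Queried indices 0, 2, 3, 4, 5 -> negative, positive, positive, negative, negative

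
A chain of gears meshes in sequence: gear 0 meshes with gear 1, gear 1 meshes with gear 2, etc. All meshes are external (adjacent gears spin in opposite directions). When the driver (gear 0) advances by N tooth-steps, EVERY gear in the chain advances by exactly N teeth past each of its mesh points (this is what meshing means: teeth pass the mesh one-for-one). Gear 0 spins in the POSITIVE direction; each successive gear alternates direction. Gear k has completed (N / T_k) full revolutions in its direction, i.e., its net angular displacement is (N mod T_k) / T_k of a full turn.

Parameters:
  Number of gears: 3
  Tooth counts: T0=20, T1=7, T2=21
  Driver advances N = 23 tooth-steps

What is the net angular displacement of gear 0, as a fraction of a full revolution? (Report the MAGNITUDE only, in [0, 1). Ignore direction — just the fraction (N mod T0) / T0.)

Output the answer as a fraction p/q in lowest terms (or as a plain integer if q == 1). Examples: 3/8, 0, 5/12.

Answer: 3/20

Derivation:
Chain of 3 gears, tooth counts: [20, 7, 21]
  gear 0: T0=20, direction=positive, advance = 23 mod 20 = 3 teeth = 3/20 turn
  gear 1: T1=7, direction=negative, advance = 23 mod 7 = 2 teeth = 2/7 turn
  gear 2: T2=21, direction=positive, advance = 23 mod 21 = 2 teeth = 2/21 turn
Gear 0: 23 mod 20 = 3
Fraction = 3 / 20 = 3/20 (gcd(3,20)=1) = 3/20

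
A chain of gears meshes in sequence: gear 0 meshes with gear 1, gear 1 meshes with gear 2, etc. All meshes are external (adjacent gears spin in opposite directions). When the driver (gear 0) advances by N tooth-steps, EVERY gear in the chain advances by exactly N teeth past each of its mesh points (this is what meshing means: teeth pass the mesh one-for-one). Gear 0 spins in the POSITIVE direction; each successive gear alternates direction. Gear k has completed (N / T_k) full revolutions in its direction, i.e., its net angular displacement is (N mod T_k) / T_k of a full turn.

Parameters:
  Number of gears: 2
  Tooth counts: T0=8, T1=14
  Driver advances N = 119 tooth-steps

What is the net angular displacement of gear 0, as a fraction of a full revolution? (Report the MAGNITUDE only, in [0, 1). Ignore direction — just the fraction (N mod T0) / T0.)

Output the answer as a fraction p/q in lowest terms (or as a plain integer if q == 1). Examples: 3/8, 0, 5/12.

Chain of 2 gears, tooth counts: [8, 14]
  gear 0: T0=8, direction=positive, advance = 119 mod 8 = 7 teeth = 7/8 turn
  gear 1: T1=14, direction=negative, advance = 119 mod 14 = 7 teeth = 7/14 turn
Gear 0: 119 mod 8 = 7
Fraction = 7 / 8 = 7/8 (gcd(7,8)=1) = 7/8

Answer: 7/8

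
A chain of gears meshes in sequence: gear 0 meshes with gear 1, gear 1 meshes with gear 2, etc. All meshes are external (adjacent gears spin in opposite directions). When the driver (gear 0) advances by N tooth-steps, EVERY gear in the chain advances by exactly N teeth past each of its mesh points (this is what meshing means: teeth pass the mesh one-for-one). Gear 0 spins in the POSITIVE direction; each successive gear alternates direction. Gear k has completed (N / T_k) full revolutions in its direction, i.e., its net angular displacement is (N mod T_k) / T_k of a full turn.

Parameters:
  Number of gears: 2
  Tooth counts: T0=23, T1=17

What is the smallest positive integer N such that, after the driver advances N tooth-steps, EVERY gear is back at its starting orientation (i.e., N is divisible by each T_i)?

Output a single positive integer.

Gear k returns to start when N is a multiple of T_k.
All gears at start simultaneously when N is a common multiple of [23, 17]; the smallest such N is lcm(23, 17).
Start: lcm = T0 = 23
Fold in T1=17: gcd(23, 17) = 1; lcm(23, 17) = 23 * 17 / 1 = 391 / 1 = 391
Full cycle length = 391

Answer: 391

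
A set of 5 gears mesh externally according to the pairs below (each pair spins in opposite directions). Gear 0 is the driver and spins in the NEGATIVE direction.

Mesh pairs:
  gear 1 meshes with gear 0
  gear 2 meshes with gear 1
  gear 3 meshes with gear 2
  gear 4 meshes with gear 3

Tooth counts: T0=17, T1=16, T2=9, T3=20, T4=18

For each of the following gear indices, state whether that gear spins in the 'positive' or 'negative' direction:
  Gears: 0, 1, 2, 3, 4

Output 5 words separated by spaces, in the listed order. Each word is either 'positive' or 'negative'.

Answer: negative positive negative positive negative

Derivation:
Gear 0 (driver): negative (depth 0)
  gear 1: meshes with gear 0 -> depth 1 -> positive (opposite of gear 0)
  gear 2: meshes with gear 1 -> depth 2 -> negative (opposite of gear 1)
  gear 3: meshes with gear 2 -> depth 3 -> positive (opposite of gear 2)
  gear 4: meshes with gear 3 -> depth 4 -> negative (opposite of gear 3)
Queried indices 0, 1, 2, 3, 4 -> negative, positive, negative, positive, negative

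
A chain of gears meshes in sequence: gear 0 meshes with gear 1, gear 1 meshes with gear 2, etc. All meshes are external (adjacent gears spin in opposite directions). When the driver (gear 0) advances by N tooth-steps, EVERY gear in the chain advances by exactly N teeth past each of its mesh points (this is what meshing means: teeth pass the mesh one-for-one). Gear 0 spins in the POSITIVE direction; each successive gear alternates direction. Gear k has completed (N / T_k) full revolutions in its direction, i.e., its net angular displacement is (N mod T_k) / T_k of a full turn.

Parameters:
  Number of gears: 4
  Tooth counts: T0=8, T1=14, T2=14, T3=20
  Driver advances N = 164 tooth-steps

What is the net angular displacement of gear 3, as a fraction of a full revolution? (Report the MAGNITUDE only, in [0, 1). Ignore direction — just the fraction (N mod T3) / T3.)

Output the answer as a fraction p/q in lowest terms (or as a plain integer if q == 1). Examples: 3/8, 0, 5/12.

Answer: 1/5

Derivation:
Chain of 4 gears, tooth counts: [8, 14, 14, 20]
  gear 0: T0=8, direction=positive, advance = 164 mod 8 = 4 teeth = 4/8 turn
  gear 1: T1=14, direction=negative, advance = 164 mod 14 = 10 teeth = 10/14 turn
  gear 2: T2=14, direction=positive, advance = 164 mod 14 = 10 teeth = 10/14 turn
  gear 3: T3=20, direction=negative, advance = 164 mod 20 = 4 teeth = 4/20 turn
Gear 3: 164 mod 20 = 4
Fraction = 4 / 20 = 1/5 (gcd(4,20)=4) = 1/5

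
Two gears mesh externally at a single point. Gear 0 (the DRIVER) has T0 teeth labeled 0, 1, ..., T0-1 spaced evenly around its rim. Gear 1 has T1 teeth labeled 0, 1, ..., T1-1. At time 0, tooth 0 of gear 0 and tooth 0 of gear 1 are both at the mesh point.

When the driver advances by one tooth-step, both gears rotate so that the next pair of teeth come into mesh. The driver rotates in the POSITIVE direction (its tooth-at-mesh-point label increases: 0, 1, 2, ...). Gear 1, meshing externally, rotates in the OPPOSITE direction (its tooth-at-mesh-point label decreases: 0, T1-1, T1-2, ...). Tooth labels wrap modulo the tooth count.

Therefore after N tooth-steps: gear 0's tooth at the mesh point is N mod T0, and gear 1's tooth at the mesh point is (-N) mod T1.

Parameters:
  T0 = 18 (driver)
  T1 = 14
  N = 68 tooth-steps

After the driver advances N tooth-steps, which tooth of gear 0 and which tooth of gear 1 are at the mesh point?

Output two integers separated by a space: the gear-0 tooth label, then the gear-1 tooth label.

Gear 0 (driver, T0=18): tooth at mesh = N mod T0
  68 = 3 * 18 + 14, so 68 mod 18 = 14
  gear 0 tooth = 14
Gear 1 (driven, T1=14): tooth at mesh = (-N) mod T1
  68 = 4 * 14 + 12, so 68 mod 14 = 12
  (-68) mod 14 = (-12) mod 14 = 14 - 12 = 2
Mesh after 68 steps: gear-0 tooth 14 meets gear-1 tooth 2

Answer: 14 2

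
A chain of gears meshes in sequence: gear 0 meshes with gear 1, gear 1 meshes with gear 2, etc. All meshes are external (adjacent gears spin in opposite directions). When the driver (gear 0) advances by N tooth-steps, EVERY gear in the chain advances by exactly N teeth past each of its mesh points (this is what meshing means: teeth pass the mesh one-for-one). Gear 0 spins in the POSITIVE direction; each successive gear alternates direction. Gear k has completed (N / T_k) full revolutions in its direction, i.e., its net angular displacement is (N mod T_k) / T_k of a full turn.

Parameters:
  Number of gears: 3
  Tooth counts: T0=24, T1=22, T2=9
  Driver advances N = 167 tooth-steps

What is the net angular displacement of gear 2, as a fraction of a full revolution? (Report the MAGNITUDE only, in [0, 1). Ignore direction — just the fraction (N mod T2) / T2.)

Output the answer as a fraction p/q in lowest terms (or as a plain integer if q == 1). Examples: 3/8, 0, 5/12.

Chain of 3 gears, tooth counts: [24, 22, 9]
  gear 0: T0=24, direction=positive, advance = 167 mod 24 = 23 teeth = 23/24 turn
  gear 1: T1=22, direction=negative, advance = 167 mod 22 = 13 teeth = 13/22 turn
  gear 2: T2=9, direction=positive, advance = 167 mod 9 = 5 teeth = 5/9 turn
Gear 2: 167 mod 9 = 5
Fraction = 5 / 9 = 5/9 (gcd(5,9)=1) = 5/9

Answer: 5/9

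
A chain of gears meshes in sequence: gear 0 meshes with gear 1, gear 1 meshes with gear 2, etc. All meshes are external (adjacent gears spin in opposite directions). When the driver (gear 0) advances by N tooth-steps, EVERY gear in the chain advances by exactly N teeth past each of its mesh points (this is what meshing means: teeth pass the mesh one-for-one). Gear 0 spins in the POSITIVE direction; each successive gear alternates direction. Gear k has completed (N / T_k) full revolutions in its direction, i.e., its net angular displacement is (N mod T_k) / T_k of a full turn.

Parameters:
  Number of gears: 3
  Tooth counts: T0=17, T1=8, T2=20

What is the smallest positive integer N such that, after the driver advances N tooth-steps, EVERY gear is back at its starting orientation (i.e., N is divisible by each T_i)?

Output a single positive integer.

Gear k returns to start when N is a multiple of T_k.
All gears at start simultaneously when N is a common multiple of [17, 8, 20]; the smallest such N is lcm(17, 8, 20).
Start: lcm = T0 = 17
Fold in T1=8: gcd(17, 8) = 1; lcm(17, 8) = 17 * 8 / 1 = 136 / 1 = 136
Fold in T2=20: gcd(136, 20) = 4; lcm(136, 20) = 136 * 20 / 4 = 2720 / 4 = 680
Full cycle length = 680

Answer: 680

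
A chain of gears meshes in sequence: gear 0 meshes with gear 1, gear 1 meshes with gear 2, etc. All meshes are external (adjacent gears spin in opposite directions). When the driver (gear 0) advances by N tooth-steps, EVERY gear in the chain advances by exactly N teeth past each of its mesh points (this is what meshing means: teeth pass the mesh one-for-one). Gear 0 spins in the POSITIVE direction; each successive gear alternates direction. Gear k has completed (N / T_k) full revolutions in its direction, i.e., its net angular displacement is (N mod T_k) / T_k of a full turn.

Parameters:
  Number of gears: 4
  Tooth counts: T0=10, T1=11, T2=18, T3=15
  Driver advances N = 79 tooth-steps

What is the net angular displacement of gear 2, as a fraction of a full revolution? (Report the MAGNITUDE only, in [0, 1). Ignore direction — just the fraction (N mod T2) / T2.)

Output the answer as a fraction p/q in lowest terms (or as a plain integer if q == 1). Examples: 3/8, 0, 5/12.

Answer: 7/18

Derivation:
Chain of 4 gears, tooth counts: [10, 11, 18, 15]
  gear 0: T0=10, direction=positive, advance = 79 mod 10 = 9 teeth = 9/10 turn
  gear 1: T1=11, direction=negative, advance = 79 mod 11 = 2 teeth = 2/11 turn
  gear 2: T2=18, direction=positive, advance = 79 mod 18 = 7 teeth = 7/18 turn
  gear 3: T3=15, direction=negative, advance = 79 mod 15 = 4 teeth = 4/15 turn
Gear 2: 79 mod 18 = 7
Fraction = 7 / 18 = 7/18 (gcd(7,18)=1) = 7/18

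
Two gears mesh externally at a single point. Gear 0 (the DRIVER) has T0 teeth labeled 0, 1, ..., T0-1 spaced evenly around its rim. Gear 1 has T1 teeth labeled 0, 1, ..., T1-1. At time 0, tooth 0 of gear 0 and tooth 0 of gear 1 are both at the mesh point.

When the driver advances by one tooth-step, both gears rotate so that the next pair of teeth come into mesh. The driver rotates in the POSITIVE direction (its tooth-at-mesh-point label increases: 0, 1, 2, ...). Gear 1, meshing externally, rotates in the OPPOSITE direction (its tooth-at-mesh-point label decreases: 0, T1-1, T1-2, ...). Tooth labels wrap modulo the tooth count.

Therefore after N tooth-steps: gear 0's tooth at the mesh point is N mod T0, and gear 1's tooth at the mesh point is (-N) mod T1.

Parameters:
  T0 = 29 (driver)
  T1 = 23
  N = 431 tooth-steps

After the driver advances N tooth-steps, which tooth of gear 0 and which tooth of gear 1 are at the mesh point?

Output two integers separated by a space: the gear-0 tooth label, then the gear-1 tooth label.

Gear 0 (driver, T0=29): tooth at mesh = N mod T0
  431 = 14 * 29 + 25, so 431 mod 29 = 25
  gear 0 tooth = 25
Gear 1 (driven, T1=23): tooth at mesh = (-N) mod T1
  431 = 18 * 23 + 17, so 431 mod 23 = 17
  (-431) mod 23 = (-17) mod 23 = 23 - 17 = 6
Mesh after 431 steps: gear-0 tooth 25 meets gear-1 tooth 6

Answer: 25 6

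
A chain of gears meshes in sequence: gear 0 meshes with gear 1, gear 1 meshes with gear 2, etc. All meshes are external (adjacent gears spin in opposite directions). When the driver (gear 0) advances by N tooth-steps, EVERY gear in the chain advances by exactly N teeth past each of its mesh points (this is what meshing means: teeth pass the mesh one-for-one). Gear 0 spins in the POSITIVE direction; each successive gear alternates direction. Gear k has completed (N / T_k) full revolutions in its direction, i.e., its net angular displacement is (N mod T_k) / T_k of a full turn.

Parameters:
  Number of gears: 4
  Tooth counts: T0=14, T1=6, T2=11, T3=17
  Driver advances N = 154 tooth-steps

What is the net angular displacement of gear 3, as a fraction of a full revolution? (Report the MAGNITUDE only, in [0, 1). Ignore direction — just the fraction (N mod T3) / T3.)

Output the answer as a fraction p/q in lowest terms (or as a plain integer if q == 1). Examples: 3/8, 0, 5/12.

Answer: 1/17

Derivation:
Chain of 4 gears, tooth counts: [14, 6, 11, 17]
  gear 0: T0=14, direction=positive, advance = 154 mod 14 = 0 teeth = 0/14 turn
  gear 1: T1=6, direction=negative, advance = 154 mod 6 = 4 teeth = 4/6 turn
  gear 2: T2=11, direction=positive, advance = 154 mod 11 = 0 teeth = 0/11 turn
  gear 3: T3=17, direction=negative, advance = 154 mod 17 = 1 teeth = 1/17 turn
Gear 3: 154 mod 17 = 1
Fraction = 1 / 17 = 1/17 (gcd(1,17)=1) = 1/17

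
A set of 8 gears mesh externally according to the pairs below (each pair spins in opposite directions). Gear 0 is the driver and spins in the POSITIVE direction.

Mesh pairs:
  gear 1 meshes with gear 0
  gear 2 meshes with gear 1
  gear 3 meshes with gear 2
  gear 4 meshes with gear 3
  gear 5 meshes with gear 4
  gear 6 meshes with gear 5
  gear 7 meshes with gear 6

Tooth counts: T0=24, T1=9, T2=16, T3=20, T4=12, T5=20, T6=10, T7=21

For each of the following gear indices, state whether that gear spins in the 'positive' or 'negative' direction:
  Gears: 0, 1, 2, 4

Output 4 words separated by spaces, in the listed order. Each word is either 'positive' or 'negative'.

Gear 0 (driver): positive (depth 0)
  gear 1: meshes with gear 0 -> depth 1 -> negative (opposite of gear 0)
  gear 2: meshes with gear 1 -> depth 2 -> positive (opposite of gear 1)
  gear 3: meshes with gear 2 -> depth 3 -> negative (opposite of gear 2)
  gear 4: meshes with gear 3 -> depth 4 -> positive (opposite of gear 3)
  gear 5: meshes with gear 4 -> depth 5 -> negative (opposite of gear 4)
  gear 6: meshes with gear 5 -> depth 6 -> positive (opposite of gear 5)
  gear 7: meshes with gear 6 -> depth 7 -> negative (opposite of gear 6)
Queried indices 0, 1, 2, 4 -> positive, negative, positive, positive

Answer: positive negative positive positive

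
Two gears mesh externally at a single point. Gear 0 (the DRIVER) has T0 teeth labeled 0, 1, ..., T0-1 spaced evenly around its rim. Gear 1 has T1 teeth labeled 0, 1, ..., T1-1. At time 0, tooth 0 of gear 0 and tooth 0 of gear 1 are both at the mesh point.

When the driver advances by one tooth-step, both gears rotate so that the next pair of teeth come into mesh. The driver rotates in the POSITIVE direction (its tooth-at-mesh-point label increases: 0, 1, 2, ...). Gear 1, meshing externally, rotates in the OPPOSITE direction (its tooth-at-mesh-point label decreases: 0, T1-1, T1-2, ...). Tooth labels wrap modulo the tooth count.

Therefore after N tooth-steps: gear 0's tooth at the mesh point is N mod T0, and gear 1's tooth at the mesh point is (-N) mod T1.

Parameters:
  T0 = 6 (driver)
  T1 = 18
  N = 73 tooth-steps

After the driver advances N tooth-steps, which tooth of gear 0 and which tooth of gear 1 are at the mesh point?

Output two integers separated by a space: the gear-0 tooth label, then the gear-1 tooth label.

Gear 0 (driver, T0=6): tooth at mesh = N mod T0
  73 = 12 * 6 + 1, so 73 mod 6 = 1
  gear 0 tooth = 1
Gear 1 (driven, T1=18): tooth at mesh = (-N) mod T1
  73 = 4 * 18 + 1, so 73 mod 18 = 1
  (-73) mod 18 = (-1) mod 18 = 18 - 1 = 17
Mesh after 73 steps: gear-0 tooth 1 meets gear-1 tooth 17

Answer: 1 17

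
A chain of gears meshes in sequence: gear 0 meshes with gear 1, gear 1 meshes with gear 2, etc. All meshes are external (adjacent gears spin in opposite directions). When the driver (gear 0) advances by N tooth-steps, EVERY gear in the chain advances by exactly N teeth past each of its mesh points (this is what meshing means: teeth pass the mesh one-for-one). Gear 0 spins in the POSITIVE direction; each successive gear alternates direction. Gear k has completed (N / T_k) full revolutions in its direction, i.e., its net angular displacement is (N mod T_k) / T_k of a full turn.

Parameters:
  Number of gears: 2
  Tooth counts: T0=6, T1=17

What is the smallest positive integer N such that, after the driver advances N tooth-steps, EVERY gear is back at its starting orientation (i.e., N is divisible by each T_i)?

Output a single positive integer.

Gear k returns to start when N is a multiple of T_k.
All gears at start simultaneously when N is a common multiple of [6, 17]; the smallest such N is lcm(6, 17).
Start: lcm = T0 = 6
Fold in T1=17: gcd(6, 17) = 1; lcm(6, 17) = 6 * 17 / 1 = 102 / 1 = 102
Full cycle length = 102

Answer: 102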